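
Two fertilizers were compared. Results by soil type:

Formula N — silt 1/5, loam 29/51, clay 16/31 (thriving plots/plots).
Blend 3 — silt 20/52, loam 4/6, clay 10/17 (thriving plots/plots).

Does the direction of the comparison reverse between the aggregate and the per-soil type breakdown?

Silt: Formula N 1/5 = 20.0%, Blend 3 20/52 = 38.5% → Blend 3
Loam: Formula N 29/51 = 56.9%, Blend 3 4/6 = 66.7% → Blend 3
Clay: Formula N 16/31 = 51.6%, Blend 3 10/17 = 58.8% → Blend 3
Overall: Formula N 46/87 = 52.9%, Blend 3 34/75 = 45.3% → Formula N
Blend 3 wins each soil group but Formula N wins overall — the comparison reverses. Blend 3's plots skew toward silt, which has a lower base rate.

Yes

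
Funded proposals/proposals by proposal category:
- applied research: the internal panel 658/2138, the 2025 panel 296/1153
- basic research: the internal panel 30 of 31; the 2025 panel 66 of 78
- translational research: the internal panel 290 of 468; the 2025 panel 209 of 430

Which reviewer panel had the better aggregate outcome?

Applied research: the internal panel 658/2138 = 30.8%, the 2025 panel 296/1153 = 25.7% → the internal panel
Basic research: the internal panel 30/31 = 96.8%, the 2025 panel 66/78 = 84.6% → the internal panel
Translational research: the internal panel 290/468 = 62.0%, the 2025 panel 209/430 = 48.6% → the internal panel
Overall: the internal panel 978/2637 = 37.1%, the 2025 panel 571/1661 = 34.4% → the internal panel

the internal panel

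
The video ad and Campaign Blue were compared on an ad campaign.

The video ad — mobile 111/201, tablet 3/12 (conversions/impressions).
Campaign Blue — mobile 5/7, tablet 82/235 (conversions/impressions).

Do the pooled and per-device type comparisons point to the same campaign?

Mobile: the video ad 111/201 = 55.2%, Campaign Blue 5/7 = 71.4% → Campaign Blue
Tablet: the video ad 3/12 = 25.0%, Campaign Blue 82/235 = 34.9% → Campaign Blue
Overall: the video ad 114/213 = 53.5%, Campaign Blue 87/242 = 36.0% → the video ad
Campaign Blue wins each device group but the video ad wins overall — the comparison reverses. Campaign Blue's impressions skew toward tablet, which has a lower base rate.

No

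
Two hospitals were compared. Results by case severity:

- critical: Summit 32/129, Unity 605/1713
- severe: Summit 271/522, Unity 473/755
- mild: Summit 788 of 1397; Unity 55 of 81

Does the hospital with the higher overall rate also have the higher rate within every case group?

Critical: Summit 32/129 = 24.8%, Unity 605/1713 = 35.3% → Unity
Severe: Summit 271/522 = 51.9%, Unity 473/755 = 62.6% → Unity
Mild: Summit 788/1397 = 56.4%, Unity 55/81 = 67.9% → Unity
Overall: Summit 1091/2048 = 53.3%, Unity 1133/2549 = 44.4% → Summit
Unity wins each case group but Summit wins overall — the comparison reverses. Unity's patients skew toward critical, which has a lower base rate.

No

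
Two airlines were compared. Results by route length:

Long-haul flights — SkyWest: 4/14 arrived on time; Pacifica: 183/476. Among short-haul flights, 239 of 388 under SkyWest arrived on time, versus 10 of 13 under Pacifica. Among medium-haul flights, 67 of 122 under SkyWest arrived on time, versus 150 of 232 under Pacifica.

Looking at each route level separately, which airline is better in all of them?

Long-haul: SkyWest 4/14 = 28.6%, Pacifica 183/476 = 38.4% → Pacifica
Short-haul: SkyWest 239/388 = 61.6%, Pacifica 10/13 = 76.9% → Pacifica
Medium-haul: SkyWest 67/122 = 54.9%, Pacifica 150/232 = 64.7% → Pacifica
Pacifica has the higher rate in all 3 groups.

Pacifica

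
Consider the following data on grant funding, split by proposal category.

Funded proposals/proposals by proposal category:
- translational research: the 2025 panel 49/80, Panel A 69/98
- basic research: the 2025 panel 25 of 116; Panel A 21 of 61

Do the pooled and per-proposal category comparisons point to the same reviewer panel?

Translational research: the 2025 panel 49/80 = 61.2%, Panel A 69/98 = 70.4% → Panel A
Basic research: the 2025 panel 25/116 = 21.6%, Panel A 21/61 = 34.4% → Panel A
Overall: the 2025 panel 74/196 = 37.8%, Panel A 90/159 = 56.6% → Panel A
Panel A wins overall and in every proposal group — no reversal.

Yes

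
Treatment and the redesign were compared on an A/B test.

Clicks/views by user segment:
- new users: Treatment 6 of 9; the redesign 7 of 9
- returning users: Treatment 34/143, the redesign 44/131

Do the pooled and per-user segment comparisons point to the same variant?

Yes

New users: Treatment 6/9 = 66.7%, the redesign 7/9 = 77.8% → the redesign
Returning users: Treatment 34/143 = 23.8%, the redesign 44/131 = 33.6% → the redesign
Overall: Treatment 40/152 = 26.3%, the redesign 51/140 = 36.4% → the redesign
The redesign wins overall and in every user group — no reversal.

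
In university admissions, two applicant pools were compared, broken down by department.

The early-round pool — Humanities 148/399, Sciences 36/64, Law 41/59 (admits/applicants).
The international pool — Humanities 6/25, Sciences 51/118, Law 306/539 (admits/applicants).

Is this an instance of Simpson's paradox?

Humanities: the early-round pool 148/399 = 37.1%, the international pool 6/25 = 24.0% → the early-round pool
Sciences: the early-round pool 36/64 = 56.2%, the international pool 51/118 = 43.2% → the early-round pool
Law: the early-round pool 41/59 = 69.5%, the international pool 306/539 = 56.8% → the early-round pool
Overall: the early-round pool 225/522 = 43.1%, the international pool 363/682 = 53.2% → the international pool
The early-round pool wins each department group but the international pool wins overall — the comparison reverses. The early-round pool's applicants skew toward Humanities, which has a lower base rate.

Yes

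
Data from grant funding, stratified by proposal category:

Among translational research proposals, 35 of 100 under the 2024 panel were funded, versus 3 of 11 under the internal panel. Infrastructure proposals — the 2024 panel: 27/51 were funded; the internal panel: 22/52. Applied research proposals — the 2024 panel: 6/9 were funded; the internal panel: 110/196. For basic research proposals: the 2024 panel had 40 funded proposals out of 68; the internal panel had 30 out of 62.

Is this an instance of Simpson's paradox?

Translational research: the 2024 panel 35/100 = 35.0%, the internal panel 3/11 = 27.3% → the 2024 panel
Infrastructure: the 2024 panel 27/51 = 52.9%, the internal panel 22/52 = 42.3% → the 2024 panel
Applied research: the 2024 panel 6/9 = 66.7%, the internal panel 110/196 = 56.1% → the 2024 panel
Basic research: the 2024 panel 40/68 = 58.8%, the internal panel 30/62 = 48.4% → the 2024 panel
Overall: the 2024 panel 108/228 = 47.4%, the internal panel 165/321 = 51.4% → the internal panel
The 2024 panel wins each proposal group but the internal panel wins overall — the comparison reverses. The 2024 panel's proposals skew toward translational research, which has a lower base rate.

Yes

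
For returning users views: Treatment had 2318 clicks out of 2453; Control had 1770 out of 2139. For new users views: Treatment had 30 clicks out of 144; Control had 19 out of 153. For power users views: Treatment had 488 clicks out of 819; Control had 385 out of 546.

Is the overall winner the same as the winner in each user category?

No

Returning users: Treatment 2318/2453 = 94.5%, Control 1770/2139 = 82.7% → Treatment
New users: Treatment 30/144 = 20.8%, Control 19/153 = 12.4% → Treatment
Power users: Treatment 488/819 = 59.6%, Control 385/546 = 70.5% → Control
Overall: Treatment 2836/3416 = 83.0%, Control 2174/2838 = 76.6% → Treatment
Neither sweeps: Treatment wins 2 of 3 groups, Control wins 1. Treatment wins overall but not every group — no Simpson reversal.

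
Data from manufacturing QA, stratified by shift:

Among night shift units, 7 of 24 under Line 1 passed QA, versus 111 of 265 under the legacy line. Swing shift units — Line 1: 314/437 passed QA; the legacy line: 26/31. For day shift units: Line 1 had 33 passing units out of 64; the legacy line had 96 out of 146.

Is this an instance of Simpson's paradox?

Yes

Night shift: Line 1 7/24 = 29.2%, the legacy line 111/265 = 41.9% → the legacy line
Swing shift: Line 1 314/437 = 71.9%, the legacy line 26/31 = 83.9% → the legacy line
Day shift: Line 1 33/64 = 51.6%, the legacy line 96/146 = 65.8% → the legacy line
Overall: Line 1 354/525 = 67.4%, the legacy line 233/442 = 52.7% → Line 1
The legacy line wins each shift group but Line 1 wins overall — the comparison reverses. The legacy line's units skew toward night shift, which has a lower base rate.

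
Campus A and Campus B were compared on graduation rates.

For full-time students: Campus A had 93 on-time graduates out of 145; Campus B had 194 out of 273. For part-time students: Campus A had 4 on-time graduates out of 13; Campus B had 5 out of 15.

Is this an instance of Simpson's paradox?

Full-time: Campus A 93/145 = 64.1%, Campus B 194/273 = 71.1% → Campus B
Part-time: Campus A 4/13 = 30.8%, Campus B 5/15 = 33.3% → Campus B
Overall: Campus A 97/158 = 61.4%, Campus B 199/288 = 69.1% → Campus B
Campus B wins overall and in every enrollment group — no reversal.

No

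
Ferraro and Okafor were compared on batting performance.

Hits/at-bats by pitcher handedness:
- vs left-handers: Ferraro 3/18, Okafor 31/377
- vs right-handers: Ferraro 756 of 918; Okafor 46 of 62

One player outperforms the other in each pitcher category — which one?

Vs left-handers: Ferraro 3/18 = 16.7%, Okafor 31/377 = 8.2% → Ferraro
Vs right-handers: Ferraro 756/918 = 82.4%, Okafor 46/62 = 74.2% → Ferraro
Ferraro has the higher rate in both groups.

Ferraro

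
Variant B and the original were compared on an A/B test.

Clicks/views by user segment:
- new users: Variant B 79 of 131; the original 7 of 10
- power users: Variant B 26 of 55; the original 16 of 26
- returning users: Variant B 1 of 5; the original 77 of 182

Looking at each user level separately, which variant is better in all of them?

the original

New users: Variant B 79/131 = 60.3%, the original 7/10 = 70.0% → the original
Power users: Variant B 26/55 = 47.3%, the original 16/26 = 61.5% → the original
Returning users: Variant B 1/5 = 20.0%, the original 77/182 = 42.3% → the original
The original has the higher rate in all 3 groups.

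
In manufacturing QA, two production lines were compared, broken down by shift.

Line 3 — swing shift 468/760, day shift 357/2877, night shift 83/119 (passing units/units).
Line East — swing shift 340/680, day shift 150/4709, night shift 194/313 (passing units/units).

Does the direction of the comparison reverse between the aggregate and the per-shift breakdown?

Swing shift: Line 3 468/760 = 61.6%, Line East 340/680 = 50.0% → Line 3
Day shift: Line 3 357/2877 = 12.4%, Line East 150/4709 = 3.2% → Line 3
Night shift: Line 3 83/119 = 69.7%, Line East 194/313 = 62.0% → Line 3
Overall: Line 3 908/3756 = 24.2%, Line East 684/5702 = 12.0% → Line 3
Line 3 wins overall and in every shift group — no reversal.

No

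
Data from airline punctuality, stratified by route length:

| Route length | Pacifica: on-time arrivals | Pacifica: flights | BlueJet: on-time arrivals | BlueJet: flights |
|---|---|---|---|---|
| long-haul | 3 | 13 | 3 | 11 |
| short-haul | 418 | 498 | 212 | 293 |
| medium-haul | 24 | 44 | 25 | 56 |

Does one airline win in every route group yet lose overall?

No

Long-haul: Pacifica 3/13 = 23.1%, BlueJet 3/11 = 27.3% → BlueJet
Short-haul: Pacifica 418/498 = 83.9%, BlueJet 212/293 = 72.4% → Pacifica
Medium-haul: Pacifica 24/44 = 54.5%, BlueJet 25/56 = 44.6% → Pacifica
Overall: Pacifica 445/555 = 80.2%, BlueJet 240/360 = 66.7% → Pacifica
Neither sweeps: Pacifica wins 2 of 3 groups, BlueJet wins 1. Pacifica wins overall but not every group — no Simpson reversal.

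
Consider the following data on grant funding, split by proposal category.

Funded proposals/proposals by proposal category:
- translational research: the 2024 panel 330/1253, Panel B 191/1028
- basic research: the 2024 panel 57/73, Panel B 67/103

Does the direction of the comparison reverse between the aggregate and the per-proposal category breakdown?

No

Translational research: the 2024 panel 330/1253 = 26.3%, Panel B 191/1028 = 18.6% → the 2024 panel
Basic research: the 2024 panel 57/73 = 78.1%, Panel B 67/103 = 65.0% → the 2024 panel
Overall: the 2024 panel 387/1326 = 29.2%, Panel B 258/1131 = 22.8% → the 2024 panel
The 2024 panel wins overall and in every proposal group — no reversal.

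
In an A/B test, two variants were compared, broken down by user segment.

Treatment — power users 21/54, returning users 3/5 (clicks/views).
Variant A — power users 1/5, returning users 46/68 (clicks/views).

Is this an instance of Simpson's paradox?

Power users: Treatment 21/54 = 38.9%, Variant A 1/5 = 20.0% → Treatment
Returning users: Treatment 3/5 = 60.0%, Variant A 46/68 = 67.6% → Variant A
Overall: Treatment 24/59 = 40.7%, Variant A 47/73 = 64.4% → Variant A
Neither sweeps: Treatment wins 1 of 2 groups, Variant A wins 1. Variant A wins overall but not every group — no Simpson reversal.

No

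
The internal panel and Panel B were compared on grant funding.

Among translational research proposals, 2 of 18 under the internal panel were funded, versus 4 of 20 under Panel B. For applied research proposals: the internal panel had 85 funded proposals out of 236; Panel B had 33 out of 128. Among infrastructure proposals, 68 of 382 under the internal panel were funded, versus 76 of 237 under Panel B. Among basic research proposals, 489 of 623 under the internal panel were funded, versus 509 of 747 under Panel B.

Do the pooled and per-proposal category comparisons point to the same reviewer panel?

Translational research: the internal panel 2/18 = 11.1%, Panel B 4/20 = 20.0% → Panel B
Applied research: the internal panel 85/236 = 36.0%, Panel B 33/128 = 25.8% → the internal panel
Infrastructure: the internal panel 68/382 = 17.8%, Panel B 76/237 = 32.1% → Panel B
Basic research: the internal panel 489/623 = 78.5%, Panel B 509/747 = 68.1% → the internal panel
Overall: the internal panel 644/1259 = 51.2%, Panel B 622/1132 = 54.9% → Panel B
Neither sweeps: the internal panel wins 2 of 4 groups, Panel B wins 2. Panel B wins overall but not every group — no Simpson reversal.

No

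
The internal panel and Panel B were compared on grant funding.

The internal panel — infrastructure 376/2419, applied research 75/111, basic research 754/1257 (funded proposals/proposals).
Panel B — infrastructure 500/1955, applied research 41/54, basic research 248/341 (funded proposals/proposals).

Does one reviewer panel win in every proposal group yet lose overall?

Infrastructure: the internal panel 376/2419 = 15.5%, Panel B 500/1955 = 25.6% → Panel B
Applied research: the internal panel 75/111 = 67.6%, Panel B 41/54 = 75.9% → Panel B
Basic research: the internal panel 754/1257 = 60.0%, Panel B 248/341 = 72.7% → Panel B
Overall: the internal panel 1205/3787 = 31.8%, Panel B 789/2350 = 33.6% → Panel B
Panel B wins overall and in every proposal group — no reversal.

No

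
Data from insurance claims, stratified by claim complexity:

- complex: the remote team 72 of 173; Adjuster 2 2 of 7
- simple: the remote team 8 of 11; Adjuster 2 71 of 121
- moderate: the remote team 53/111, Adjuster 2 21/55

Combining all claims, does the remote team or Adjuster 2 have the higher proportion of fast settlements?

Adjuster 2

Complex: the remote team 72/173 = 41.6%, Adjuster 2 2/7 = 28.6% → the remote team
Simple: the remote team 8/11 = 72.7%, Adjuster 2 71/121 = 58.7% → the remote team
Moderate: the remote team 53/111 = 47.7%, Adjuster 2 21/55 = 38.2% → the remote team
Overall: the remote team 133/295 = 45.1%, Adjuster 2 94/183 = 51.4% → Adjuster 2
(The remote team wins every claim group but Adjuster 2 wins overall — the remote team's claims skew toward the low-rate complex group.)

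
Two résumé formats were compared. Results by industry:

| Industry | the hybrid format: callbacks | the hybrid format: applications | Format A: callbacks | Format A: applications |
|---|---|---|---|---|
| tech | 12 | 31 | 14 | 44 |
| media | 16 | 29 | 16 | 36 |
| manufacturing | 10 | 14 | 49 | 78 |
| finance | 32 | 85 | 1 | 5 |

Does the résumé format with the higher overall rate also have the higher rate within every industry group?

No

Tech: the hybrid format 12/31 = 38.7%, Format A 14/44 = 31.8% → the hybrid format
Media: the hybrid format 16/29 = 55.2%, Format A 16/36 = 44.4% → the hybrid format
Manufacturing: the hybrid format 10/14 = 71.4%, Format A 49/78 = 62.8% → the hybrid format
Finance: the hybrid format 32/85 = 37.6%, Format A 1/5 = 20.0% → the hybrid format
Overall: the hybrid format 70/159 = 44.0%, Format A 80/163 = 49.1% → Format A
The hybrid format wins each industry group but Format A wins overall — the comparison reverses. The hybrid format's applications skew toward finance, which has a lower base rate.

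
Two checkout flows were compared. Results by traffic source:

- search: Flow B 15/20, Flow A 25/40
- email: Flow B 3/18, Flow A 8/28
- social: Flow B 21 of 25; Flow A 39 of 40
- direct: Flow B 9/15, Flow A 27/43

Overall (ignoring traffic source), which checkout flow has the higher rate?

Flow A

Search: Flow B 15/20 = 75.0%, Flow A 25/40 = 62.5% → Flow B
Email: Flow B 3/18 = 16.7%, Flow A 8/28 = 28.6% → Flow A
Social: Flow B 21/25 = 84.0%, Flow A 39/40 = 97.5% → Flow A
Direct: Flow B 9/15 = 60.0%, Flow A 27/43 = 62.8% → Flow A
Overall: Flow B 48/78 = 61.5%, Flow A 99/151 = 65.6% → Flow A
(Neither sweeps every traffic group, but Flow A has the higher pooled rate.)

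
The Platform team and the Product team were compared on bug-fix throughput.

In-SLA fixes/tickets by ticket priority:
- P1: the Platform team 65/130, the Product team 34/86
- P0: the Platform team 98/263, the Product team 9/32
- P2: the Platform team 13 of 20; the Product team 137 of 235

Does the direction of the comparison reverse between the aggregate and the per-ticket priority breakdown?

P1: the Platform team 65/130 = 50.0%, the Product team 34/86 = 39.5% → the Platform team
P0: the Platform team 98/263 = 37.3%, the Product team 9/32 = 28.1% → the Platform team
P2: the Platform team 13/20 = 65.0%, the Product team 137/235 = 58.3% → the Platform team
Overall: the Platform team 176/413 = 42.6%, the Product team 180/353 = 51.0% → the Product team
The Platform team wins each ticket group but the Product team wins overall — the comparison reverses. The Platform team's tickets skew toward P0, which has a lower base rate.

Yes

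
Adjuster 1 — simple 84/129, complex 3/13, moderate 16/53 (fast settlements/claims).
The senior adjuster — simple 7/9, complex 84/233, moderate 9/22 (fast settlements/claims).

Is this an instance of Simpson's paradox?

Simple: Adjuster 1 84/129 = 65.1%, the senior adjuster 7/9 = 77.8% → the senior adjuster
Complex: Adjuster 1 3/13 = 23.1%, the senior adjuster 84/233 = 36.1% → the senior adjuster
Moderate: Adjuster 1 16/53 = 30.2%, the senior adjuster 9/22 = 40.9% → the senior adjuster
Overall: Adjuster 1 103/195 = 52.8%, the senior adjuster 100/264 = 37.9% → Adjuster 1
The senior adjuster wins each claim group but Adjuster 1 wins overall — the comparison reverses. The senior adjuster's claims skew toward complex, which has a lower base rate.

Yes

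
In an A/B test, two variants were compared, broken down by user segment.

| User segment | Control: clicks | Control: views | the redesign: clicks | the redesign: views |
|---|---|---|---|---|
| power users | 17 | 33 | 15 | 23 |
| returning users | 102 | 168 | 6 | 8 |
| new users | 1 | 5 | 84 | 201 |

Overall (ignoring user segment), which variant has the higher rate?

Control

Power users: Control 17/33 = 51.5%, the redesign 15/23 = 65.2% → the redesign
Returning users: Control 102/168 = 60.7%, the redesign 6/8 = 75.0% → the redesign
New users: Control 1/5 = 20.0%, the redesign 84/201 = 41.8% → the redesign
Overall: Control 120/206 = 58.3%, the redesign 105/232 = 45.3% → Control
(The redesign wins every user group but Control wins overall — the redesign's views skew toward the low-rate new users group.)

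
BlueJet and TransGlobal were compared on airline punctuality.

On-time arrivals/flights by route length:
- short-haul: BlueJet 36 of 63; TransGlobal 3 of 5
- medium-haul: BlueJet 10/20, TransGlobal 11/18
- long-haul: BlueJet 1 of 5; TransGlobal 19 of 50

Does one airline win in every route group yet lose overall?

Yes

Short-haul: BlueJet 36/63 = 57.1%, TransGlobal 3/5 = 60.0% → TransGlobal
Medium-haul: BlueJet 10/20 = 50.0%, TransGlobal 11/18 = 61.1% → TransGlobal
Long-haul: BlueJet 1/5 = 20.0%, TransGlobal 19/50 = 38.0% → TransGlobal
Overall: BlueJet 47/88 = 53.4%, TransGlobal 33/73 = 45.2% → BlueJet
TransGlobal wins each route group but BlueJet wins overall — the comparison reverses. TransGlobal's flights skew toward long-haul, which has a lower base rate.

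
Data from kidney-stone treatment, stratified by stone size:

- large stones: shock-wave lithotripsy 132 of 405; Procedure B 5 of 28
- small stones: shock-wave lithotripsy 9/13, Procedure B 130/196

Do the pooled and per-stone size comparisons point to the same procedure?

Large stones: shock-wave lithotripsy 132/405 = 32.6%, Procedure B 5/28 = 17.9% → shock-wave lithotripsy
Small stones: shock-wave lithotripsy 9/13 = 69.2%, Procedure B 130/196 = 66.3% → shock-wave lithotripsy
Overall: shock-wave lithotripsy 141/418 = 33.7%, Procedure B 135/224 = 60.3% → Procedure B
Shock-wave lithotripsy wins each stone group but Procedure B wins overall — the comparison reverses. Shock-wave lithotripsy's cases skew toward large stones, which has a lower base rate.

No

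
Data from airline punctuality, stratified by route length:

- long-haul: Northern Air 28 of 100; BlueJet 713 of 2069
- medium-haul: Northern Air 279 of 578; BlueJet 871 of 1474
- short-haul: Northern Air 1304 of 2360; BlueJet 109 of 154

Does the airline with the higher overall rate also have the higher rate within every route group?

No

Long-haul: Northern Air 28/100 = 28.0%, BlueJet 713/2069 = 34.5% → BlueJet
Medium-haul: Northern Air 279/578 = 48.3%, BlueJet 871/1474 = 59.1% → BlueJet
Short-haul: Northern Air 1304/2360 = 55.3%, BlueJet 109/154 = 70.8% → BlueJet
Overall: Northern Air 1611/3038 = 53.0%, BlueJet 1693/3697 = 45.8% → Northern Air
BlueJet wins each route group but Northern Air wins overall — the comparison reverses. BlueJet's flights skew toward long-haul, which has a lower base rate.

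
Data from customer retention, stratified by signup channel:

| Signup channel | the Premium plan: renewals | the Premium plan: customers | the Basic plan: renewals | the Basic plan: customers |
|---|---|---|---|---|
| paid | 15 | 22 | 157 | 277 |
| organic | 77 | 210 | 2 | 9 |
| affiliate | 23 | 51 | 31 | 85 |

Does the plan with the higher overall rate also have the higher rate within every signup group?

No

Paid: the Premium plan 15/22 = 68.2%, the Basic plan 157/277 = 56.7% → the Premium plan
Organic: the Premium plan 77/210 = 36.7%, the Basic plan 2/9 = 22.2% → the Premium plan
Affiliate: the Premium plan 23/51 = 45.1%, the Basic plan 31/85 = 36.5% → the Premium plan
Overall: the Premium plan 115/283 = 40.6%, the Basic plan 190/371 = 51.2% → the Basic plan
The Premium plan wins each signup group but the Basic plan wins overall — the comparison reverses. The Premium plan's customers skew toward organic, which has a lower base rate.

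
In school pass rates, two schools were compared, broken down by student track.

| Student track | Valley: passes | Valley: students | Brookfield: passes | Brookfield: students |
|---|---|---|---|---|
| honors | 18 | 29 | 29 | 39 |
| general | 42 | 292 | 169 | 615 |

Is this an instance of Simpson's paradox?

Honors: Valley 18/29 = 62.1%, Brookfield 29/39 = 74.4% → Brookfield
General: Valley 42/292 = 14.4%, Brookfield 169/615 = 27.5% → Brookfield
Overall: Valley 60/321 = 18.7%, Brookfield 198/654 = 30.3% → Brookfield
Brookfield wins overall and in every student group — no reversal.

No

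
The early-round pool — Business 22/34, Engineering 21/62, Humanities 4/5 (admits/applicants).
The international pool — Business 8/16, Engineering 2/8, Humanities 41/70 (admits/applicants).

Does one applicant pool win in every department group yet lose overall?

Business: the early-round pool 22/34 = 64.7%, the international pool 8/16 = 50.0% → the early-round pool
Engineering: the early-round pool 21/62 = 33.9%, the international pool 2/8 = 25.0% → the early-round pool
Humanities: the early-round pool 4/5 = 80.0%, the international pool 41/70 = 58.6% → the early-round pool
Overall: the early-round pool 47/101 = 46.5%, the international pool 51/94 = 54.3% → the international pool
The early-round pool wins each department group but the international pool wins overall — the comparison reverses. The early-round pool's applicants skew toward Engineering, which has a lower base rate.

Yes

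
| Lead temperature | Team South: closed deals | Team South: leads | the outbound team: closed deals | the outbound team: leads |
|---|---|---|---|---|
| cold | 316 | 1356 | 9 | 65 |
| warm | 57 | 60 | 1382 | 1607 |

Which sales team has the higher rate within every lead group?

Team South

Cold: Team South 316/1356 = 23.3%, the outbound team 9/65 = 13.8% → Team South
Warm: Team South 57/60 = 95.0%, the outbound team 1382/1607 = 86.0% → Team South
Team South has the higher rate in both groups.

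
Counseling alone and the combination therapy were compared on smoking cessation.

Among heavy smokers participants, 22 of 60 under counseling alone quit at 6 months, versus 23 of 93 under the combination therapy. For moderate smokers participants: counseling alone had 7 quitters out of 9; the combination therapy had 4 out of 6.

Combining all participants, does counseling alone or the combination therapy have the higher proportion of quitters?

counseling alone

Heavy smokers: counseling alone 22/60 = 36.7%, the combination therapy 23/93 = 24.7% → counseling alone
Moderate smokers: counseling alone 7/9 = 77.8%, the combination therapy 4/6 = 66.7% → counseling alone
Overall: counseling alone 29/69 = 42.0%, the combination therapy 27/99 = 27.3% → counseling alone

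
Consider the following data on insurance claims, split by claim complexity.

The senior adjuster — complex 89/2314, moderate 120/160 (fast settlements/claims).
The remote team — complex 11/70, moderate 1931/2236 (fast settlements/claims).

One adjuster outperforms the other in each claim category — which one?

Complex: the senior adjuster 89/2314 = 3.8%, the remote team 11/70 = 15.7% → the remote team
Moderate: the senior adjuster 120/160 = 75.0%, the remote team 1931/2236 = 86.4% → the remote team
The remote team has the higher rate in both groups.

the remote team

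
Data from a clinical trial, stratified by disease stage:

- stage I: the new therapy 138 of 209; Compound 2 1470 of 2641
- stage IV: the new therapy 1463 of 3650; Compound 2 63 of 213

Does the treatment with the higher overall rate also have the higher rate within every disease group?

No

Stage I: the new therapy 138/209 = 66.0%, Compound 2 1470/2641 = 55.7% → the new therapy
Stage IV: the new therapy 1463/3650 = 40.1%, Compound 2 63/213 = 29.6% → the new therapy
Overall: the new therapy 1601/3859 = 41.5%, Compound 2 1533/2854 = 53.7% → Compound 2
The new therapy wins each disease group but Compound 2 wins overall — the comparison reverses. The new therapy's patients skew toward stage IV, which has a lower base rate.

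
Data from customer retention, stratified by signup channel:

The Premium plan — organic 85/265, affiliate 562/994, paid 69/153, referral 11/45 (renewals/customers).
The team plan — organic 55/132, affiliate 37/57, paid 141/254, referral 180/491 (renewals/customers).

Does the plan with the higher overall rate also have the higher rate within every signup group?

No

Organic: the Premium plan 85/265 = 32.1%, the team plan 55/132 = 41.7% → the team plan
Affiliate: the Premium plan 562/994 = 56.5%, the team plan 37/57 = 64.9% → the team plan
Paid: the Premium plan 69/153 = 45.1%, the team plan 141/254 = 55.5% → the team plan
Referral: the Premium plan 11/45 = 24.4%, the team plan 180/491 = 36.7% → the team plan
Overall: the Premium plan 727/1457 = 49.9%, the team plan 413/934 = 44.2% → the Premium plan
The team plan wins each signup group but the Premium plan wins overall — the comparison reverses. The team plan's customers skew toward referral, which has a lower base rate.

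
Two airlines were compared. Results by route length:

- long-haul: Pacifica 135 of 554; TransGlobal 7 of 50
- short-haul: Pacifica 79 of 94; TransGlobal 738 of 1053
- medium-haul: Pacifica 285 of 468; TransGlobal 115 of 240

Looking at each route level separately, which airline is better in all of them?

Long-haul: Pacifica 135/554 = 24.4%, TransGlobal 7/50 = 14.0% → Pacifica
Short-haul: Pacifica 79/94 = 84.0%, TransGlobal 738/1053 = 70.1% → Pacifica
Medium-haul: Pacifica 285/468 = 60.9%, TransGlobal 115/240 = 47.9% → Pacifica
Pacifica has the higher rate in all 3 groups.

Pacifica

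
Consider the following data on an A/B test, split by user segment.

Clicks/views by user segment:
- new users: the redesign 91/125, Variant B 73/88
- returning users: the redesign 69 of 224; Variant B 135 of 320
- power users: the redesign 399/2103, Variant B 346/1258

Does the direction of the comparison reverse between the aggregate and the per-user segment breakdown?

New users: the redesign 91/125 = 72.8%, Variant B 73/88 = 83.0% → Variant B
Returning users: the redesign 69/224 = 30.8%, Variant B 135/320 = 42.2% → Variant B
Power users: the redesign 399/2103 = 19.0%, Variant B 346/1258 = 27.5% → Variant B
Overall: the redesign 559/2452 = 22.8%, Variant B 554/1666 = 33.3% → Variant B
Variant B wins overall and in every user group — no reversal.

No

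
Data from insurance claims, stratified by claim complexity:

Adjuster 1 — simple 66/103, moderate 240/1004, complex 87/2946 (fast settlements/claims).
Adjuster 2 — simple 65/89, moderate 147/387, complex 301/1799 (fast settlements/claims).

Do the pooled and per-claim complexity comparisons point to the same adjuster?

Simple: Adjuster 1 66/103 = 64.1%, Adjuster 2 65/89 = 73.0% → Adjuster 2
Moderate: Adjuster 1 240/1004 = 23.9%, Adjuster 2 147/387 = 38.0% → Adjuster 2
Complex: Adjuster 1 87/2946 = 3.0%, Adjuster 2 301/1799 = 16.7% → Adjuster 2
Overall: Adjuster 1 393/4053 = 9.7%, Adjuster 2 513/2275 = 22.5% → Adjuster 2
Adjuster 2 wins overall and in every claim group — no reversal.

Yes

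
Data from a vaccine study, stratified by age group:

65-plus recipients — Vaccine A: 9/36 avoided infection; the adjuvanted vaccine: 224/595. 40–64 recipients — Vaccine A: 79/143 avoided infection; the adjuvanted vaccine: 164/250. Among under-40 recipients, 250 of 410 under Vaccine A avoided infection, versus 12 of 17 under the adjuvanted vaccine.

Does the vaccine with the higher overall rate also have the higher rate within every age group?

No

65-plus: Vaccine A 9/36 = 25.0%, the adjuvanted vaccine 224/595 = 37.6% → the adjuvanted vaccine
40–64: Vaccine A 79/143 = 55.2%, the adjuvanted vaccine 164/250 = 65.6% → the adjuvanted vaccine
Under-40: Vaccine A 250/410 = 61.0%, the adjuvanted vaccine 12/17 = 70.6% → the adjuvanted vaccine
Overall: Vaccine A 338/589 = 57.4%, the adjuvanted vaccine 400/862 = 46.4% → Vaccine A
The adjuvanted vaccine wins each age group but Vaccine A wins overall — the comparison reverses. The adjuvanted vaccine's recipients skew toward 65-plus, which has a lower base rate.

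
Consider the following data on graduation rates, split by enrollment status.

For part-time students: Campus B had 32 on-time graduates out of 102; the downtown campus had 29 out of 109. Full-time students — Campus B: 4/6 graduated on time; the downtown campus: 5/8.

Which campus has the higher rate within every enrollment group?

Campus B

Part-time: Campus B 32/102 = 31.4%, the downtown campus 29/109 = 26.6% → Campus B
Full-time: Campus B 4/6 = 66.7%, the downtown campus 5/8 = 62.5% → Campus B
Campus B has the higher rate in both groups.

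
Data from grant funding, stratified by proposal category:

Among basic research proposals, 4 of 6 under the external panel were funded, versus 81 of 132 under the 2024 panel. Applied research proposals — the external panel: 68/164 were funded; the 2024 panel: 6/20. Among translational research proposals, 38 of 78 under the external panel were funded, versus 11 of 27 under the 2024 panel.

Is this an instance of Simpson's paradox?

Basic research: the external panel 4/6 = 66.7%, the 2024 panel 81/132 = 61.4% → the external panel
Applied research: the external panel 68/164 = 41.5%, the 2024 panel 6/20 = 30.0% → the external panel
Translational research: the external panel 38/78 = 48.7%, the 2024 panel 11/27 = 40.7% → the external panel
Overall: the external panel 110/248 = 44.4%, the 2024 panel 98/179 = 54.7% → the 2024 panel
The external panel wins each proposal group but the 2024 panel wins overall — the comparison reverses. The external panel's proposals skew toward applied research, which has a lower base rate.

Yes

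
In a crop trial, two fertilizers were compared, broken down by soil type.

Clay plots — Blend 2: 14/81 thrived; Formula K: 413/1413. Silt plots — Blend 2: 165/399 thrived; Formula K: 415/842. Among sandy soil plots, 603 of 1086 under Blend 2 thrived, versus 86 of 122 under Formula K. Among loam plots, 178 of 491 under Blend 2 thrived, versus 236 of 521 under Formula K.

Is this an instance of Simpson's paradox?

Clay: Blend 2 14/81 = 17.3%, Formula K 413/1413 = 29.2% → Formula K
Silt: Blend 2 165/399 = 41.4%, Formula K 415/842 = 49.3% → Formula K
Sandy soil: Blend 2 603/1086 = 55.5%, Formula K 86/122 = 70.5% → Formula K
Loam: Blend 2 178/491 = 36.3%, Formula K 236/521 = 45.3% → Formula K
Overall: Blend 2 960/2057 = 46.7%, Formula K 1150/2898 = 39.7% → Blend 2
Formula K wins each soil group but Blend 2 wins overall — the comparison reverses. Formula K's plots skew toward clay, which has a lower base rate.

Yes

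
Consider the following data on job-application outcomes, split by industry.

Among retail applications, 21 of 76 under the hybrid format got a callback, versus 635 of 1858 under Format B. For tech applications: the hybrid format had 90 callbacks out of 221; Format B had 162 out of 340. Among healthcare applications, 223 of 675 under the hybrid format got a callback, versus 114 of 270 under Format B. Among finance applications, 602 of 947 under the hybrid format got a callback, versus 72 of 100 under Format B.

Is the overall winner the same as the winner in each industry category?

Retail: the hybrid format 21/76 = 27.6%, Format B 635/1858 = 34.2% → Format B
Tech: the hybrid format 90/221 = 40.7%, Format B 162/340 = 47.6% → Format B
Healthcare: the hybrid format 223/675 = 33.0%, Format B 114/270 = 42.2% → Format B
Finance: the hybrid format 602/947 = 63.6%, Format B 72/100 = 72.0% → Format B
Overall: the hybrid format 936/1919 = 48.8%, Format B 983/2568 = 38.3% → the hybrid format
Format B wins each industry group but the hybrid format wins overall — the comparison reverses. Format B's applications skew toward retail, which has a lower base rate.

No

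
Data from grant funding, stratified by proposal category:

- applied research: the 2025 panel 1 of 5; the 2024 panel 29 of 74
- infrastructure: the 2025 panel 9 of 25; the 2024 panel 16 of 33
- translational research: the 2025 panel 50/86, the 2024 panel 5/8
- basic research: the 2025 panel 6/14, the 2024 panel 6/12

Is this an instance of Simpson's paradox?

Yes

Applied research: the 2025 panel 1/5 = 20.0%, the 2024 panel 29/74 = 39.2% → the 2024 panel
Infrastructure: the 2025 panel 9/25 = 36.0%, the 2024 panel 16/33 = 48.5% → the 2024 panel
Translational research: the 2025 panel 50/86 = 58.1%, the 2024 panel 5/8 = 62.5% → the 2024 panel
Basic research: the 2025 panel 6/14 = 42.9%, the 2024 panel 6/12 = 50.0% → the 2024 panel
Overall: the 2025 panel 66/130 = 50.8%, the 2024 panel 56/127 = 44.1% → the 2025 panel
The 2024 panel wins each proposal group but the 2025 panel wins overall — the comparison reverses. The 2024 panel's proposals skew toward applied research, which has a lower base rate.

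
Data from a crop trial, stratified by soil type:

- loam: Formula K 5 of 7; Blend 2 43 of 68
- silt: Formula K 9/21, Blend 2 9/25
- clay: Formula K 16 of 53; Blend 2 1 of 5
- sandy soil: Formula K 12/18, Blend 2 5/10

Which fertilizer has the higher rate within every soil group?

Formula K

Loam: Formula K 5/7 = 71.4%, Blend 2 43/68 = 63.2% → Formula K
Silt: Formula K 9/21 = 42.9%, Blend 2 9/25 = 36.0% → Formula K
Clay: Formula K 16/53 = 30.2%, Blend 2 1/5 = 20.0% → Formula K
Sandy soil: Formula K 12/18 = 66.7%, Blend 2 5/10 = 50.0% → Formula K
Formula K has the higher rate in all 4 groups.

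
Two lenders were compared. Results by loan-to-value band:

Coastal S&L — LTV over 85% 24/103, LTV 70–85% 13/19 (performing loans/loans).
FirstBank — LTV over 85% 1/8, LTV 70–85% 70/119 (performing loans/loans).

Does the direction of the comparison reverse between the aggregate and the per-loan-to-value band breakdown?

Yes

LTV over 85%: Coastal S&L 24/103 = 23.3%, FirstBank 1/8 = 12.5% → Coastal S&L
LTV 70–85%: Coastal S&L 13/19 = 68.4%, FirstBank 70/119 = 58.8% → Coastal S&L
Overall: Coastal S&L 37/122 = 30.3%, FirstBank 71/127 = 55.9% → FirstBank
Coastal S&L wins each loan-to-value group but FirstBank wins overall — the comparison reverses. Coastal S&L's loans skew toward LTV over 85%, which has a lower base rate.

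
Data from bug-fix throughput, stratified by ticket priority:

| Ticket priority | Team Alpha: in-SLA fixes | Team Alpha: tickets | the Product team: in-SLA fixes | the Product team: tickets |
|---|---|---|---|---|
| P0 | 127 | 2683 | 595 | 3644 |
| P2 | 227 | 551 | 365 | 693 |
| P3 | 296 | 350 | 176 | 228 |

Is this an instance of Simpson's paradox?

P0: Team Alpha 127/2683 = 4.7%, the Product team 595/3644 = 16.3% → the Product team
P2: Team Alpha 227/551 = 41.2%, the Product team 365/693 = 52.7% → the Product team
P3: Team Alpha 296/350 = 84.6%, the Product team 176/228 = 77.2% → Team Alpha
Overall: Team Alpha 650/3584 = 18.1%, the Product team 1136/4565 = 24.9% → the Product team
Neither sweeps: Team Alpha wins 1 of 3 groups, the Product team wins 2. The Product team wins overall but not every group — no Simpson reversal.

No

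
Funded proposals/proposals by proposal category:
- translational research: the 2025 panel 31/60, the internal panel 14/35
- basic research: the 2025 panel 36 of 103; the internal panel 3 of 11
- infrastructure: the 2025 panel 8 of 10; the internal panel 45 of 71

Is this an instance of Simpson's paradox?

Yes

Translational research: the 2025 panel 31/60 = 51.7%, the internal panel 14/35 = 40.0% → the 2025 panel
Basic research: the 2025 panel 36/103 = 35.0%, the internal panel 3/11 = 27.3% → the 2025 panel
Infrastructure: the 2025 panel 8/10 = 80.0%, the internal panel 45/71 = 63.4% → the 2025 panel
Overall: the 2025 panel 75/173 = 43.4%, the internal panel 62/117 = 53.0% → the internal panel
The 2025 panel wins each proposal group but the internal panel wins overall — the comparison reverses. The 2025 panel's proposals skew toward basic research, which has a lower base rate.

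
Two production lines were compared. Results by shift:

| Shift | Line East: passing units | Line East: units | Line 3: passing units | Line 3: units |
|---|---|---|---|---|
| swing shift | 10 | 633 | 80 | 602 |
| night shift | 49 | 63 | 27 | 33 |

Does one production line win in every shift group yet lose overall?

Swing shift: Line East 10/633 = 1.6%, Line 3 80/602 = 13.3% → Line 3
Night shift: Line East 49/63 = 77.8%, Line 3 27/33 = 81.8% → Line 3
Overall: Line East 59/696 = 8.5%, Line 3 107/635 = 16.9% → Line 3
Line 3 wins overall and in every shift group — no reversal.

No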